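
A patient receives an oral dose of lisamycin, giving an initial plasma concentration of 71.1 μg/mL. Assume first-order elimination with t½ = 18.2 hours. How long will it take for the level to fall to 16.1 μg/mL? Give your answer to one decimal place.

39.0 hours

Fraction remaining = 16.1/71.1 ≈ 0.22644.
n = log₂(71.1/16.1) = ln(4.4161)/ln 2 ≈ 2.1428 half-lives.
t = n × t½ = 2.1428 × 18.2 ≈ 38.999 hours.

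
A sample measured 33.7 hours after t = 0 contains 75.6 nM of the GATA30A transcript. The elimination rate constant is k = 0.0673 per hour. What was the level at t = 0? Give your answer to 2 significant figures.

730 nM

t½ = ln 2 / k = 0.69315 / 0.0673 ≈ 10.299 hours.
Number of half-lives elapsed: n = 33.7/10.299 ≈ 3.272.
A₀ = A × 2^n = 75.6 × 2^3.272 = 75.6 × 9.6602 ≈ 730.31 nM.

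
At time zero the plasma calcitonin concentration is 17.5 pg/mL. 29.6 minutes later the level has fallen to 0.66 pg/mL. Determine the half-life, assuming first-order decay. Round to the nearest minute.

6 minutes

A/A₀ = 0.66/17.5 ≈ 0.037714.
n = log₂(26.515) ≈ 4.7287 half-lives elapsed in 29.6 minutes.
t½ = 29.6/4.7287 ≈ 6.2596 minutes.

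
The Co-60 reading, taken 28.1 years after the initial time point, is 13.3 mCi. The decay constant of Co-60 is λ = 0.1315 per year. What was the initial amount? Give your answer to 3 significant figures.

t½ = ln 2 / λ = 0.69315 / 0.1315 ≈ 5.2711 years.
Number of half-lives elapsed: n = 28.1/5.2711 ≈ 5.331.
A₀ = A × 2^n = 13.3 × 2^5.331 = 13.3 × 40.252 ≈ 535.35 mCi.

535 mCi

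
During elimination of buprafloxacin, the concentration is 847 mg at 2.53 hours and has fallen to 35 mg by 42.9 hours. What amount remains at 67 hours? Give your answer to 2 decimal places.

5.22 mg

Over Δt = 42.9 − 2.53 = 40.37 hours, the level fell by a factor of 847/35 ≈ 24.2.
n = log₂(24.2) ≈ 4.5969 half-lives, so t½ = 40.37/4.5969 ≈ 8.7819 hours.
From t = 42.9 to t = 67: 35 × (1/2)^((67−42.9)/8.7819) ≈ 5.2235 mg.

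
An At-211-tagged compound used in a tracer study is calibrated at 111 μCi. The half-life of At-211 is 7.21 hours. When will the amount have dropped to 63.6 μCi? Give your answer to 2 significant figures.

5.8 hours

Fraction remaining = 63.6/111 ≈ 0.57297.
n = log₂(111/63.6) = ln(1.7453)/ln 2 ≈ 0.80346 half-lives.
t = n × t½ = 0.80346 × 7.21 ≈ 5.793 hours.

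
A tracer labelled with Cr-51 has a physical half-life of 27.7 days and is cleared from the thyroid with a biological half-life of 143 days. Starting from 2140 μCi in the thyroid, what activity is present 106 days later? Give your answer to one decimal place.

90.2 μCi

1/t_eff = 1/t_phys + 1/t_biol = 1/27.7 + 1/143 = 0.043094 per day.
t_eff = 27.7 × 143 / (27.7 + 143) ≈ 23.205 days.
Remaining = 2140 × (1/2)^(106/23.205) = 2140 × (1/2)^4.568 ≈ 90.223 μCi.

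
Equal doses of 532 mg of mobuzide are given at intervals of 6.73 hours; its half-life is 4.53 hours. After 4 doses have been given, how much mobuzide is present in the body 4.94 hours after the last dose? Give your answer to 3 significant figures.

382 mg

The 4 doses were given 25.13, 18.4, 11.67, 4.94 hours ago.
Total = 532·(1/2)^(25.13/4.53) + 532·(1/2)^(18.4/4.53) + 532·(1/2)^(11.67/4.53) + 532·(1/2)^(4.94/4.53)
      = 11.375 + 31.856 + 89.209 + 249.83 ≈ 382.27 mg.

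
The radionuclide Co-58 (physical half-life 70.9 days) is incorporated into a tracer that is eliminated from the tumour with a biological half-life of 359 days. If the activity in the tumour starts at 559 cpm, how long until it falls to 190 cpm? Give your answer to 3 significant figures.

92.2 days

1/t_eff = 1/t_phys + 1/t_biol = 1/70.9 + 1/359 = 0.01689 per day.
t_eff = 70.9 × 359 / (70.9 + 359) ≈ 59.207 days.
n = log₂(559/190) ≈ 1.5568; t = 1.5568 × 59.207 ≈ 92.176 days.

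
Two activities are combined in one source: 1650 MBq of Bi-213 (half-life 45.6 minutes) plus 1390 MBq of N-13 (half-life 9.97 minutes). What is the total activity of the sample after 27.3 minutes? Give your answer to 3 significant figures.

1300 MBq

Bi-213: 1650 × (1/2)^(27.3/45.6) = 1650 × (1/2)^0.59868 ≈ 1089.6 MBq.
N-13: 1390 × (1/2)^(27.3/9.97) = 1390 × (1/2)^2.7382 ≈ 208.32 MBq.
Total = 1089.6 + 208.32 ≈ 1297.9 MBq.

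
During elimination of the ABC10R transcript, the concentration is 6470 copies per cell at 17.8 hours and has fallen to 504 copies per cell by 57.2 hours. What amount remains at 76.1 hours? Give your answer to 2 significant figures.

Over Δt = 57.2 − 17.8 = 39.4 hours, the level fell by a factor of 6470/504 ≈ 12.837.
n = log₂(12.837) ≈ 3.6823 half-lives, so t½ = 39.4/3.6823 ≈ 10.7 hours.
From t = 57.2 to t = 76.1: 504 × (1/2)^((76.1−57.2)/10.7) ≈ 148.15 copies per cell.

150 copies per cell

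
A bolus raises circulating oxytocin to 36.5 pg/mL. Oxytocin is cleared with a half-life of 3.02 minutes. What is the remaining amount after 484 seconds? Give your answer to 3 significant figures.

Convert the elapsed time: 484 seconds = 8.06667 minutes.
Number of half-lives: n = 8.06667/3.02 ≈ 2.6711.
Remaining = 36.5 × (1/2)^2.6711 = 36.5 × 0.15701 ≈ 5.7308 pg/mL.

5.73 pg/mL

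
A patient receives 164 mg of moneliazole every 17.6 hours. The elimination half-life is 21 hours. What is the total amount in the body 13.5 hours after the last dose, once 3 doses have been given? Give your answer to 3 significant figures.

The 3 doses were given 48.7, 31.1, 13.5 hours ago.
Total = 164·(1/2)^(48.7/21) + 164·(1/2)^(31.1/21) + 164·(1/2)^(13.5/21)
      = 32.866 + 58.753 + 105.03 ≈ 196.65 mg.

197 mg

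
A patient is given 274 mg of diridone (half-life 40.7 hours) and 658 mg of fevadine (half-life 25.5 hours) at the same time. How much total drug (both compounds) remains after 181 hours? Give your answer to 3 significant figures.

diridone: 274 × (1/2)^(181/40.7) = 274 × (1/2)^4.4472 ≈ 12.561 mg.
fevadine: 658 × (1/2)^(181/25.5) = 658 × (1/2)^7.098 ≈ 4.8029 mg.
Total = 12.561 + 4.8029 ≈ 17.364 mg.

17.4 mg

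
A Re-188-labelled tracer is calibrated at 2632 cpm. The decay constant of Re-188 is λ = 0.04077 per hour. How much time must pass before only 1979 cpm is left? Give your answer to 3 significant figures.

t½ = ln 2 / λ = 0.69315 / 0.04077 ≈ 17.001 hours.
Fraction remaining = 1979/2632 ≈ 0.7519.
n = log₂(2632/1979) = ln(1.33)/ln 2 ≈ 0.41139 half-lives.
t = n × t½ = 0.41139 × 17.001 ≈ 6.9942 hours.

6.99 hours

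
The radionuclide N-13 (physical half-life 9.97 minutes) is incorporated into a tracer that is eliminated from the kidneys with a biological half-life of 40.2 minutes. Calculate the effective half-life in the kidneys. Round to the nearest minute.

1/t_eff = 1/t_phys + 1/t_biol = 1/9.97 + 1/40.2 = 0.12518 per minute.
t_eff = 9.97 × 40.2 / (9.97 + 40.2) ≈ 7.9887 minutes.

8 minutes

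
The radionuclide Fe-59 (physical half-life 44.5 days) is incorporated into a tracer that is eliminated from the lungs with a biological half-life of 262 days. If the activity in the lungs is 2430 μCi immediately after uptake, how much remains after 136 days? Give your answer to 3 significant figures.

1/t_eff = 1/t_phys + 1/t_biol = 1/44.5 + 1/262 = 0.026289 per day.
t_eff = 44.5 × 262 / (44.5 + 262) ≈ 38.039 days.
Remaining = 2430 × (1/2)^(136/38.039) = 2430 × (1/2)^3.5753 ≈ 203.87 μCi.

204 μCi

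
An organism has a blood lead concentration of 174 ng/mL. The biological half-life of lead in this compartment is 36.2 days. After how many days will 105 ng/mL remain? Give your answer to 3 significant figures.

26.4 days

Fraction remaining = 105/174 ≈ 0.60345.
n = log₂(174/105) = ln(1.6571)/ln 2 ≈ 0.7287 half-lives.
t = n × t½ = 0.7287 × 36.2 ≈ 26.379 days.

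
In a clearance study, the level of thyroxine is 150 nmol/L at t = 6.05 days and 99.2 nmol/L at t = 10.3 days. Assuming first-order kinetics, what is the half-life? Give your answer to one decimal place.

7.1 days

Over Δt = 10.3 − 6.05 = 4.25 days, the level fell by a factor of 150/99.2 ≈ 1.5121.
n = log₂(1.5121) ≈ 0.59655 half-lives, so t½ = 4.25/0.59655 ≈ 7.1243 days.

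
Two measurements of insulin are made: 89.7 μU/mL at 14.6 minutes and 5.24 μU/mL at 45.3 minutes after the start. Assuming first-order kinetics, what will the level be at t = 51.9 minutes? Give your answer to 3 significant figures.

2.85 μU/mL

Over Δt = 45.3 − 14.6 = 30.7 minutes, the level fell by a factor of 89.7/5.24 ≈ 17.118.
n = log₂(17.118) ≈ 4.0975 half-lives, so t½ = 30.7/4.0975 ≈ 7.4924 minutes.
From t = 45.3 to t = 51.9: 5.24 × (1/2)^((51.9−45.3)/7.4924) ≈ 2.8455 μU/mL.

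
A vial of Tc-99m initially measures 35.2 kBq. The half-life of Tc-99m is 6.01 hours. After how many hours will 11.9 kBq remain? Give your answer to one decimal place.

Fraction remaining = 11.9/35.2 ≈ 0.33807.
n = log₂(35.2/11.9) = ln(2.958)/ln 2 ≈ 1.5646 half-lives.
t = n × t½ = 1.5646 × 6.01 ≈ 9.4033 hours.

9.4 hours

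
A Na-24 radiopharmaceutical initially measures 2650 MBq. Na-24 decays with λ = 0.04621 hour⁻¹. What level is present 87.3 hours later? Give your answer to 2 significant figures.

47 MBq

t½ = ln 2 / λ = 0.69315 / 0.04621 ≈ 15 hours.
Number of half-lives: n = 87.3/15 ≈ 5.82.
Remaining = 2650 × (1/2)^5.82 = 2650 × 0.017701 ≈ 46.908 MBq.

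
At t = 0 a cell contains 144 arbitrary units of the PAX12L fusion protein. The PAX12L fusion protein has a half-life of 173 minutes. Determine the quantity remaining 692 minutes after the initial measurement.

9 arbitrary units

Elapsed time is 4 half-lives (692/173).
Each half-life halves the amount: 144 × (1/2)^4 = 144/16 = 9 arbitrary units.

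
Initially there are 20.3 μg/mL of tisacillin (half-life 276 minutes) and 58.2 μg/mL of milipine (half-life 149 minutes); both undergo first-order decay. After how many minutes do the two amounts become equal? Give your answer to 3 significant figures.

492 minutes

Set 20.3·(1/2)^(t/276) = 58.2·(1/2)^(t/149).
Taking log₂: log₂(20.3/58.2) = t·(1/276 − 1/149).
log₂(0.3488) = -1.5195; 1/276 − 1/149 = -0.0030882.
t = -1.5195 / -0.0030882 ≈ 492.04 minutes.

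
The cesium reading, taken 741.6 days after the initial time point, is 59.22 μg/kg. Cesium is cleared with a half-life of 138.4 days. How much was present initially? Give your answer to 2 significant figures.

Number of half-lives elapsed: n = 741.6/138.4 ≈ 5.3584.
A₀ = A × 2^n = 59.22 × 2^5.3584 = 59.22 × 41.024 ≈ 2429.4 μg/kg.

2400 μg/kg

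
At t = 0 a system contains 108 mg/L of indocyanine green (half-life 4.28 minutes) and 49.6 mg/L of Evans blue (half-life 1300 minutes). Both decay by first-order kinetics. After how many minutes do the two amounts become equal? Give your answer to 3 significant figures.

4.82 minutes

Set 108·(1/2)^(t/4.28) = 49.6·(1/2)^(t/1300).
Taking log₂: log₂(108/49.6) = t·(1/4.28 − 1/1300).
log₂(2.1774) = 1.1226; 1/4.28 − 1/1300 = 0.23288.
t = 1.1226 / 0.23288 ≈ 4.8207 minutes.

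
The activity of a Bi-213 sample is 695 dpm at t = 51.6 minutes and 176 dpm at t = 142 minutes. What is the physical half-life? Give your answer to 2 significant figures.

Over Δt = 142 − 51.6 = 90.4 minutes, the level fell by a factor of 695/176 ≈ 3.9489.
n = log₂(3.9489) ≈ 1.9814 half-lives, so t½ = 90.4/1.9814 ≈ 45.623 minutes.

46 minutes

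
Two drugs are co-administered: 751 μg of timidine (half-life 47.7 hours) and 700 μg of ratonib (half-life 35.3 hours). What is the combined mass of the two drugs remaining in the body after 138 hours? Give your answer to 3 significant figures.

148 μg

timidine: 751 × (1/2)^(138/47.7) = 751 × (1/2)^2.8931 ≈ 101.1 μg.
ratonib: 700 × (1/2)^(138/35.3) = 700 × (1/2)^3.9093 ≈ 46.587 μg.
Total = 101.1 + 46.587 ≈ 147.68 μg.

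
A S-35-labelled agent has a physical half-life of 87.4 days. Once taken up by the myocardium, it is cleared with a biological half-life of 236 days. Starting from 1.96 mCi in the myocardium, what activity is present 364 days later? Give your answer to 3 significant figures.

0.0375 mCi

1/t_eff = 1/t_phys + 1/t_biol = 1/87.4 + 1/236 = 0.015679 per day.
t_eff = 87.4 × 236 / (87.4 + 236) ≈ 63.78 days.
Remaining = 1.96 × (1/2)^(364/63.78) = 1.96 × (1/2)^5.7071 ≈ 0.037518 mCi.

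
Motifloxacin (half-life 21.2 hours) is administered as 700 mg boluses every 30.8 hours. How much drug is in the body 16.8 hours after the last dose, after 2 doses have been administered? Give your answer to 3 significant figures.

The 2 doses were given 47.6, 16.8 hours ago.
Total = 700·(1/2)^(47.6/21.2) + 700·(1/2)^(16.8/21.2)
      = 147.64 + 404.15 ≈ 551.79 mg.

552 mg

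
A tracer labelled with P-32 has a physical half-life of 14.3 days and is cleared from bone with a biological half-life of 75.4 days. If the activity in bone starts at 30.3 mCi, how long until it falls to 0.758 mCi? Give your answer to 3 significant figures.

1/t_eff = 1/t_phys + 1/t_biol = 1/14.3 + 1/75.4 = 0.083193 per day.
t_eff = 14.3 × 75.4 / (14.3 + 75.4) ≈ 12.02 days.
n = log₂(30.3/0.758) ≈ 5.321; t = 5.321 × 12.02 ≈ 63.96 days.

64.0 days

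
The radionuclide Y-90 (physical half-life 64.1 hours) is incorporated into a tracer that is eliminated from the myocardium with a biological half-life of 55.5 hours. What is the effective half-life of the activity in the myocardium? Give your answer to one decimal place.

1/t_eff = 1/t_phys + 1/t_biol = 1/64.1 + 1/55.5 = 0.033619 per hour.
t_eff = 64.1 × 55.5 / (64.1 + 55.5) ≈ 29.745 hours.

29.7 hours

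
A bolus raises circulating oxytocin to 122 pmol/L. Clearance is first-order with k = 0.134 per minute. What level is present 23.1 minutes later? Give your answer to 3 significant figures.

5.52 pmol/L

t½ = ln 2 / k = 0.69315 / 0.134 ≈ 5.1727 minutes.
Number of half-lives: n = 23.1/5.1727 ≈ 4.4657.
Remaining = 122 × (1/2)^4.4657 = 122 × 0.045257 ≈ 5.5213 pmol/L.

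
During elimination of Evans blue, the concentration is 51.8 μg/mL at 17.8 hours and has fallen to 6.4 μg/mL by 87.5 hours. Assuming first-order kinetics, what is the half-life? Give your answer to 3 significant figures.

23.1 hours

Over Δt = 87.5 − 17.8 = 69.7 hours, the level fell by a factor of 51.8/6.4 ≈ 8.0937.
n = log₂(8.0937) ≈ 3.0168 half-lives, so t½ = 69.7/3.0168 ≈ 23.104 hours.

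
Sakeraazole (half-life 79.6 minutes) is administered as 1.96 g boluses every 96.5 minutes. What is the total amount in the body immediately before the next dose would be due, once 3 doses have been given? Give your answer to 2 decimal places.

The 3 doses were given 289.5, 193, 96.5 minutes ago.
Total = 1.96·(1/2)^(289.5/79.6) + 1.96·(1/2)^(193/79.6) + 1.96·(1/2)^(96.5/79.6)
      = 0.15755 + 0.36507 + 0.84589 ≈ 1.3685 g.

1.37 g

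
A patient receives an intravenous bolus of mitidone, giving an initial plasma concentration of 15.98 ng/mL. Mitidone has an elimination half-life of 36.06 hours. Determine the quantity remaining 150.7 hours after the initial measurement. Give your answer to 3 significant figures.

0.882 ng/mL

Number of half-lives: n = 150.7/36.06 ≈ 4.1791.
Remaining = 15.98 × (1/2)^4.1791 = 15.98 × 0.055202 ≈ 0.88212 ng/mL.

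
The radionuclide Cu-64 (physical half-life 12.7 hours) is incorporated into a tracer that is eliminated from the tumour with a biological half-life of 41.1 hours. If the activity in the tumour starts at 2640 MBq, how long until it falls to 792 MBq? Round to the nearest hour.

17 hours

1/t_eff = 1/t_phys + 1/t_biol = 1/12.7 + 1/41.1 = 0.10307 per hour.
t_eff = 12.7 × 41.1 / (12.7 + 41.1) ≈ 9.702 hours.
n = log₂(2640/792) ≈ 1.737; t = 1.737 × 9.702 ≈ 16.852 hours.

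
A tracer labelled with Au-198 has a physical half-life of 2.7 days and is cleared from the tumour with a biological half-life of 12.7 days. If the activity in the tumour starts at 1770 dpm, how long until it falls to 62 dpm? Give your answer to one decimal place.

10.8 days

1/t_eff = 1/t_phys + 1/t_biol = 1/2.7 + 1/12.7 = 0.44911 per day.
t_eff = 2.7 × 12.7 / (2.7 + 12.7) ≈ 2.2266 days.
n = log₂(1770/62) ≈ 4.8353; t = 4.8353 × 2.2266 ≈ 10.766 days.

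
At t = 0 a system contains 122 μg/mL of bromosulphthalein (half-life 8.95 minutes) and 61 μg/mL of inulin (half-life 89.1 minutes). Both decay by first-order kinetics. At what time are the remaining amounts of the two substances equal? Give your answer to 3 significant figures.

Set 122·(1/2)^(t/8.95) = 61·(1/2)^(t/89.1).
Taking log₂: log₂(122/61) = t·(1/8.95 − 1/89.1).
log₂(2) = 1; 1/8.95 − 1/89.1 = 0.10051.
t = 1 / 0.10051 ≈ 9.9494 minutes.

9.95 minutes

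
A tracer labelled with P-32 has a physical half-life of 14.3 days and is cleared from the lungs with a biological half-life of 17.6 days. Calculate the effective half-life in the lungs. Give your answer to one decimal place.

1/t_eff = 1/t_phys + 1/t_biol = 1/14.3 + 1/17.6 = 0.12675 per day.
t_eff = 14.3 × 17.6 / (14.3 + 17.6) ≈ 7.8897 days.

7.9 days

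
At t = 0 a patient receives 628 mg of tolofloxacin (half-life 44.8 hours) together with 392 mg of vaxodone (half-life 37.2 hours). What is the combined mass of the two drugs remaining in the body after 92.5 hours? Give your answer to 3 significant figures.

220 mg

tolofloxacin: 628 × (1/2)^(92.5/44.8) = 628 × (1/2)^2.0647 ≈ 150.11 mg.
vaxodone: 392 × (1/2)^(92.5/37.2) = 392 × (1/2)^2.4866 ≈ 69.945 mg.
Total = 150.11 + 69.945 ≈ 220.06 mg.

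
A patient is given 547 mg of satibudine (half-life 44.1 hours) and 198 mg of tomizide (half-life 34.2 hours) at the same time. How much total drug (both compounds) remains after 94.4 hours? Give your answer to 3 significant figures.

153 mg

satibudine: 547 × (1/2)^(94.4/44.1) = 547 × (1/2)^2.1406 ≈ 124.05 mg.
tomizide: 198 × (1/2)^(94.4/34.2) = 198 × (1/2)^2.7602 ≈ 29.225 mg.
Total = 124.05 + 29.225 ≈ 153.28 mg.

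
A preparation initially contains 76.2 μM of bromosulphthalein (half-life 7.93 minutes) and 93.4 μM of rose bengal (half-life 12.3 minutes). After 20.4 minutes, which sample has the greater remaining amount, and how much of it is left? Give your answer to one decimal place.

bromosulphthalein: 76.2 × (1/2)^2.5725 ≈ 12.81 μM.
rose bengal: 93.4 × (1/2)^1.6585 ≈ 29.585 μM.
Rose bengal has more remaining, at ≈ 29.585 μM.

rose bengal, 29.6 μM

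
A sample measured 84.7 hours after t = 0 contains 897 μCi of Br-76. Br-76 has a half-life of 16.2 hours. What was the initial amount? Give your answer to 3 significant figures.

Number of half-lives elapsed: n = 84.7/16.2 ≈ 5.2284.
A₀ = A × 2^n = 897 × 2^5.2284 = 897 × 37.489 ≈ 33628 μCi.

33600 μCi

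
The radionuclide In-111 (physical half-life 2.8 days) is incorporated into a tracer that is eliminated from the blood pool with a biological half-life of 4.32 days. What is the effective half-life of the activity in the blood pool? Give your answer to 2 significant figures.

1.7 days

1/t_eff = 1/t_phys + 1/t_biol = 1/2.8 + 1/4.32 = 0.58862 per day.
t_eff = 2.8 × 4.32 / (2.8 + 4.32) ≈ 1.6989 days.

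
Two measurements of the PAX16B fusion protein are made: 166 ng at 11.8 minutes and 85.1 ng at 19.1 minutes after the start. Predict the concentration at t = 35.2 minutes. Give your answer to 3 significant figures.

Over Δt = 19.1 − 11.8 = 7.3 minutes, the level fell by a factor of 166/85.1 ≈ 1.9506.
n = log₂(1.9506) ≈ 0.96395 half-lives, so t½ = 7.3/0.96395 ≈ 7.573 minutes.
From t = 19.1 to t = 35.2: 85.1 × (1/2)^((35.2−19.1)/7.573) ≈ 19.496 ng.

19.5 ng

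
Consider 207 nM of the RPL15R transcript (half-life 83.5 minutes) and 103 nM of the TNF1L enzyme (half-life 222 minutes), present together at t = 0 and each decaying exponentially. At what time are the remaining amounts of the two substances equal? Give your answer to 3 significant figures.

Set 207·(1/2)^(t/83.5) = 103·(1/2)^(t/222).
Taking log₂: log₂(207/103) = t·(1/83.5 − 1/222).
log₂(2.0097) = 1.007; 1/83.5 − 1/222 = 0.0074715.
t = 1.007 / 0.0074715 ≈ 134.78 minutes.

135 minutes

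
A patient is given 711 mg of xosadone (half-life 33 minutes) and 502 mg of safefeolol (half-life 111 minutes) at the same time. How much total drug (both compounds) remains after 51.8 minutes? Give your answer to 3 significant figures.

603 mg

xosadone: 711 × (1/2)^(51.8/33) = 711 × (1/2)^1.5697 ≈ 239.52 mg.
safefeolol: 502 × (1/2)^(51.8/111) = 502 × (1/2)^0.46667 ≈ 363.26 mg.
Total = 239.52 + 363.26 ≈ 602.79 mg.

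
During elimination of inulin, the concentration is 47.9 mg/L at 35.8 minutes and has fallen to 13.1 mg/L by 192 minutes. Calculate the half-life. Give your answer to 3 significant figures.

Over Δt = 192 − 35.8 = 156.2 minutes, the level fell by a factor of 47.9/13.1 ≈ 3.6565.
n = log₂(3.6565) ≈ 1.8705 half-lives, so t½ = 156.2/1.8705 ≈ 83.509 minutes.

83.5 minutes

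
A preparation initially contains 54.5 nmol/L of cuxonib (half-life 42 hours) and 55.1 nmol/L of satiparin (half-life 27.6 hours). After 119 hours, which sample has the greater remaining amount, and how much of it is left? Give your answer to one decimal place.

cuxonib: 54.5 × (1/2)^2.8333 ≈ 7.6468 nmol/L.
satiparin: 55.1 × (1/2)^4.3116 ≈ 2.7748 nmol/L.
Cuxonib has more remaining, at ≈ 7.6468 nmol/L.

cuxonib, 7.6 nmol/L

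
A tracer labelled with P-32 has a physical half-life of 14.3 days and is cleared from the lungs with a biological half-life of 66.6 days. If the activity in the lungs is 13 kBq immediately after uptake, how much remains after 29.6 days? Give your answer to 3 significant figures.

1/t_eff = 1/t_phys + 1/t_biol = 1/14.3 + 1/66.6 = 0.084945 per day.
t_eff = 14.3 × 66.6 / (14.3 + 66.6) ≈ 11.772 days.
Remaining = 13 × (1/2)^(29.6/11.772) = 13 × (1/2)^2.5144 ≈ 2.2753 kBq.

2.28 kBq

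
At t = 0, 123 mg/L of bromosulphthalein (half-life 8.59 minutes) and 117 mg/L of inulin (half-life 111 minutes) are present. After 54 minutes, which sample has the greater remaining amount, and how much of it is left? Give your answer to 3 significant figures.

bromosulphthalein: 123 × (1/2)^6.2864 ≈ 1.5759 mg/L.
inulin: 117 × (1/2)^0.48649 ≈ 83.51 mg/L.
Inulin has more remaining, at ≈ 83.51 mg/L.

inulin, 83.5 mg/L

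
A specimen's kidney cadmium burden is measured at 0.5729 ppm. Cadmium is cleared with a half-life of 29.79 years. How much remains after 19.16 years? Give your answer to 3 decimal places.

Number of half-lives: n = 19.16/29.79 ≈ 0.64317.
Remaining = 0.5729 × (1/2)^0.64317 = 0.5729 × 0.6403 ≈ 0.36683 ppm.

0.367 ppm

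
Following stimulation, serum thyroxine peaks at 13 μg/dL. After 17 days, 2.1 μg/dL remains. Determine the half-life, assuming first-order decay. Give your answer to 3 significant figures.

A/A₀ = 2.1/13 ≈ 0.16154.
n = log₂(6.1905) ≈ 2.6301 half-lives elapsed in 17 days.
t½ = 17/2.6301 ≈ 6.4638 days.

6.46 days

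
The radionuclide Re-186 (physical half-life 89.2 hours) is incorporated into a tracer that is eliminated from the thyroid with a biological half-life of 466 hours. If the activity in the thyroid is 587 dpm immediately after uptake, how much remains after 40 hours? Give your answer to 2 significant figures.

410 dpm

1/t_eff = 1/t_phys + 1/t_biol = 1/89.2 + 1/466 = 0.013357 per hour.
t_eff = 89.2 × 466 / (89.2 + 466) ≈ 74.869 hours.
Remaining = 587 × (1/2)^(40/74.869) = 587 × (1/2)^0.53427 ≈ 405.33 dpm.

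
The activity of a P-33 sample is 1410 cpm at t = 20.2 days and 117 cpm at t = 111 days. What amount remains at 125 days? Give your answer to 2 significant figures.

80 cpm

Over Δt = 111 − 20.2 = 90.8 days, the level fell by a factor of 1410/117 ≈ 12.051.
n = log₂(12.051) ≈ 3.5911 half-lives, so t½ = 90.8/3.5911 ≈ 25.285 days.
From t = 111 to t = 125: 117 × (1/2)^((125−111)/25.285) ≈ 79.709 cpm.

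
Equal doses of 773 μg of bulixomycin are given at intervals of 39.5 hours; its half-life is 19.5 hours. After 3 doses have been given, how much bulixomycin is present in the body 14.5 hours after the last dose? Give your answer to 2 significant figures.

The 3 doses were given 93.5, 54, 14.5 hours ago.
Total = 773·(1/2)^(93.5/19.5) + 773·(1/2)^(54/19.5) + 773·(1/2)^(14.5/19.5)
      = 27.847 + 113.39 + 461.68 ≈ 602.91 μg.

600 μg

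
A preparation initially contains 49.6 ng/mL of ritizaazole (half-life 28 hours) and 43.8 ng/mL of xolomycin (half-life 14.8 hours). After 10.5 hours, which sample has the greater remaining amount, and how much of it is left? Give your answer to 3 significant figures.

ritizaazole: 49.6 × (1/2)^0.375 ≈ 38.247 ng/mL.
xolomycin: 43.8 × (1/2)^0.70946 ≈ 26.786 ng/mL.
Ritizaazole has more remaining, at ≈ 38.247 ng/mL.

ritizaazole, 38.2 ng/mL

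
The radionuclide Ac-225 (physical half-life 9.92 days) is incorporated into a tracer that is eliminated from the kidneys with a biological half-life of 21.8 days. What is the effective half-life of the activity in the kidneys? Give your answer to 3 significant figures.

1/t_eff = 1/t_phys + 1/t_biol = 1/9.92 + 1/21.8 = 0.14668 per day.
t_eff = 9.92 × 21.8 / (9.92 + 21.8) ≈ 6.8177 days.

6.82 days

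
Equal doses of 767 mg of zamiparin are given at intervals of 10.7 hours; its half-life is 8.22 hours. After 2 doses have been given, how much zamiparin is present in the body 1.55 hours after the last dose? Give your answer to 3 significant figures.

946 mg

The 2 doses were given 12.25, 1.55 hours ago.
Total = 767·(1/2)^(12.25/8.22) + 767·(1/2)^(1.55/8.22)
      = 273.01 + 673.03 ≈ 946.04 mg.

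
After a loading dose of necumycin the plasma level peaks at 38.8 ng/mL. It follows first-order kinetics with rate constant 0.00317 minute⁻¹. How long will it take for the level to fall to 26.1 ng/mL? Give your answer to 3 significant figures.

t½ = ln 2 / λ = 0.69315 / 0.00317 ≈ 218.66 minutes.
Fraction remaining = 26.1/38.8 ≈ 0.67268.
n = log₂(38.8/26.1) = ln(1.4866)/ln 2 ≈ 0.57201 half-lives.
t = n × t½ = 0.57201 × 218.66 ≈ 125.07 minutes.

125 minutes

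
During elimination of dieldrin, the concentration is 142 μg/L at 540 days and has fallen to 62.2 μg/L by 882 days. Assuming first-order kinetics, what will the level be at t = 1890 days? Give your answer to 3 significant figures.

5.46 μg/L

Over Δt = 882 − 540 = 342 days, the level fell by a factor of 142/62.2 ≈ 2.283.
n = log₂(2.283) ≈ 1.1909 half-lives, so t½ = 342/1.1909 ≈ 287.18 days.
From t = 882 to t = 1890: 62.2 × (1/2)^((1890−882)/287.18) ≈ 5.4597 μg/L.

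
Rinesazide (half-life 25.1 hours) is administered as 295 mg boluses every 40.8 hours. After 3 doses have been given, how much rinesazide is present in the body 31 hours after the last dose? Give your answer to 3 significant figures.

179 mg

The 3 doses were given 112.6, 71.8, 31 hours ago.
Total = 295·(1/2)^(112.6/25.1) + 295·(1/2)^(71.8/25.1) + 295·(1/2)^(31/25.1)
      = 13.164 + 40.617 + 125.32 ≈ 179.1 mg.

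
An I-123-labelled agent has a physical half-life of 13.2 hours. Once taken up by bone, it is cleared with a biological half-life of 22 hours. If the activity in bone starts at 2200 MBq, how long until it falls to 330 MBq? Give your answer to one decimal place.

1/t_eff = 1/t_phys + 1/t_biol = 1/13.2 + 1/22 = 0.12121 per hour.
t_eff = 13.2 × 22 / (13.2 + 22) ≈ 8.25 hours.
n = log₂(2200/330) ≈ 2.737; t = 2.737 × 8.25 ≈ 22.58 hours.

22.6 hours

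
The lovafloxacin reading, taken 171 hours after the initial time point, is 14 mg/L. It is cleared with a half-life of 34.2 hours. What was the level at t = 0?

448 mg/L

Number of half-lives elapsed: n = 171/34.2 ≈ 5.
A₀ = A × 2^n = 14 × 2^5 = 14 × 32 ≈ 448 mg/L.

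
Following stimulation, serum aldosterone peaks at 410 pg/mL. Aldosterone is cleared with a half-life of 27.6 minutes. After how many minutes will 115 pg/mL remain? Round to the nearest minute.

Fraction remaining = 115/410 ≈ 0.28049.
n = log₂(410/115) = ln(3.5652)/ln 2 ≈ 1.834 half-lives.
t = n × t½ = 1.834 × 27.6 ≈ 50.618 minutes.

51 minutes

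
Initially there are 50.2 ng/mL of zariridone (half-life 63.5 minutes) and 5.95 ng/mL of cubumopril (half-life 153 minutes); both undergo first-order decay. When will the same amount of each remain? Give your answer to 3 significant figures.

334 minutes

Set 50.2·(1/2)^(t/63.5) = 5.95·(1/2)^(t/153).
Taking log₂: log₂(50.2/5.95) = t·(1/63.5 − 1/153).
log₂(8.437) = 3.0767; 1/63.5 − 1/153 = 0.0092121.
t = 3.0767 / 0.0092121 ≈ 333.99 minutes.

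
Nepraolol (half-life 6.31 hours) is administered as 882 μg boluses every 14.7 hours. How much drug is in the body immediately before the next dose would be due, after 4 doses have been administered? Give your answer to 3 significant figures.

The 4 doses were given 58.8, 44.1, 29.4, 14.7 hours ago.
Total = 882·(1/2)^(58.8/6.31) + 882·(1/2)^(44.1/6.31) + 882·(1/2)^(29.4/6.31) + 882·(1/2)^(14.7/6.31)
      = 1.3814 + 6.9438 + 34.905 + 175.46 ≈ 218.69 μg.

219 μg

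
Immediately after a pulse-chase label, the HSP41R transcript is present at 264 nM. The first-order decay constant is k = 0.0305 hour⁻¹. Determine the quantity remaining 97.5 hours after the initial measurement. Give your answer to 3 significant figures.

13.5 nM

t½ = ln 2 / k = 0.69315 / 0.0305 ≈ 22.726 hours.
Number of half-lives: n = 97.5/22.726 ≈ 4.2902.
Remaining = 264 × (1/2)^4.2902 = 264 × 0.051111 ≈ 13.493 nM.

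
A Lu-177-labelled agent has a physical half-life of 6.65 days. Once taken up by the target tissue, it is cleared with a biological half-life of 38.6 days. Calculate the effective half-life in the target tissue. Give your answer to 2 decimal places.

1/t_eff = 1/t_phys + 1/t_biol = 1/6.65 + 1/38.6 = 0.17628 per day.
t_eff = 6.65 × 38.6 / (6.65 + 38.6) ≈ 5.6727 days.

5.67 days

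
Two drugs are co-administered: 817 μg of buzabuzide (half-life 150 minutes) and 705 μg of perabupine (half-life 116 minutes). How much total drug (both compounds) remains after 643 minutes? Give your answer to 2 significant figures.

57 μg

buzabuzide: 817 × (1/2)^(643/150) = 817 × (1/2)^4.2867 ≈ 41.861 μg.
perabupine: 705 × (1/2)^(643/116) = 705 × (1/2)^5.5431 ≈ 15.12 μg.
Total = 41.861 + 15.12 ≈ 56.981 μg.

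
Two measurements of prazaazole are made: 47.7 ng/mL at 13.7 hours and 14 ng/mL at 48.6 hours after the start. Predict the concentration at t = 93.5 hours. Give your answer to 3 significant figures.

Over Δt = 48.6 − 13.7 = 34.9 hours, the level fell by a factor of 47.7/14 ≈ 3.4071.
n = log₂(3.4071) ≈ 1.7686 half-lives, so t½ = 34.9/1.7686 ≈ 19.734 hours.
From t = 48.6 to t = 93.5: 14 × (1/2)^((93.5−48.6)/19.734) ≈ 2.8919 ng/mL.

2.89 ng/mL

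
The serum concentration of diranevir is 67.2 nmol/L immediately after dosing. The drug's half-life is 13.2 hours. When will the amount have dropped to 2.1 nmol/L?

2.1/67.2 = 1/32, so 5 half-lives have elapsed.
t = 5 × 13.2 = 66 hours.

66 hours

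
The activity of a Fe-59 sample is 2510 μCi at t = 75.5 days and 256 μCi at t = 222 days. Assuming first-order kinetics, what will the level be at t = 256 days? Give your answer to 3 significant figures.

Over Δt = 222 − 75.5 = 146.5 days, the level fell by a factor of 2510/256 ≈ 9.8047.
n = log₂(9.8047) ≈ 3.2935 half-lives, so t½ = 146.5/3.2935 ≈ 44.482 days.
From t = 222 to t = 256: 256 × (1/2)^((256−222)/44.482) ≈ 150.71 μCi.

151 μCi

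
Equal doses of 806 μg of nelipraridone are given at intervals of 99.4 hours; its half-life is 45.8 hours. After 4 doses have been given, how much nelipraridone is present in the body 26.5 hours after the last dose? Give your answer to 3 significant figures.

692 μg

The 4 doses were given 324.7, 225.3, 125.9, 26.5 hours ago.
Total = 806·(1/2)^(324.7/45.8) + 806·(1/2)^(225.3/45.8) + 806·(1/2)^(125.9/45.8) + 806·(1/2)^(26.5/45.8)
      = 5.918 + 26.638 + 119.9 + 539.71 ≈ 692.17 μg.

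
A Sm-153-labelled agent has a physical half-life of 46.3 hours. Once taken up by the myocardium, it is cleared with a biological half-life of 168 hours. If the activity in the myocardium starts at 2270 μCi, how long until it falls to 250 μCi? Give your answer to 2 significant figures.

1/t_eff = 1/t_phys + 1/t_biol = 1/46.3 + 1/168 = 0.027551 per hour.
t_eff = 46.3 × 168 / (46.3 + 168) ≈ 36.297 hours.
n = log₂(2270/250) ≈ 3.1827; t = 3.1827 × 36.297 ≈ 115.52 hours.

120 hours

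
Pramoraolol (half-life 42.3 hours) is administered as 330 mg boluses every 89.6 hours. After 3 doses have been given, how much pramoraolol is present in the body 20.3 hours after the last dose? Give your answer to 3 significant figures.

304 mg

The 3 doses were given 199.5, 109.9, 20.3 hours ago.
Total = 330·(1/2)^(199.5/42.3) + 330·(1/2)^(109.9/42.3) + 330·(1/2)^(20.3/42.3)
      = 12.553 + 54.501 + 236.62 ≈ 303.67 mg.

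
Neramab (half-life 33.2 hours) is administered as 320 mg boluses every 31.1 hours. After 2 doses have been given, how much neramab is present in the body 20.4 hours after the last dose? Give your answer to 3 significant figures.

The 2 doses were given 51.5, 20.4 hours ago.
Total = 320·(1/2)^(51.5/33.2) + 320·(1/2)^(20.4/33.2)
      = 109.19 + 209.02 ≈ 318.21 mg.

318 mg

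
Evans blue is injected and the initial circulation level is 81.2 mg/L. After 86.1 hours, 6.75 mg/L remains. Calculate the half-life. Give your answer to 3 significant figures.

24.0 hours

A/A₀ = 6.75/81.2 ≈ 0.083128.
n = log₂(12.03) ≈ 3.5885 half-lives elapsed in 86.1 hours.
t½ = 86.1/3.5885 ≈ 23.993 hours.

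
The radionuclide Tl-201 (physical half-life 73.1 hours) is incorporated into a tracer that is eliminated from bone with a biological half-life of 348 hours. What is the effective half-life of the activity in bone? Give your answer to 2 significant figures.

60 hours

1/t_eff = 1/t_phys + 1/t_biol = 1/73.1 + 1/348 = 0.016553 per hour.
t_eff = 73.1 × 348 / (73.1 + 348) ≈ 60.41 hours.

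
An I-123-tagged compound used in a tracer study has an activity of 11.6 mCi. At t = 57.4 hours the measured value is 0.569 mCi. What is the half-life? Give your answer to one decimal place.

13.2 hours

A/A₀ = 0.569/11.6 ≈ 0.049052.
n = log₂(20.387) ≈ 4.3496 half-lives elapsed in 57.4 hours.
t½ = 57.4/4.3496 ≈ 13.197 hours.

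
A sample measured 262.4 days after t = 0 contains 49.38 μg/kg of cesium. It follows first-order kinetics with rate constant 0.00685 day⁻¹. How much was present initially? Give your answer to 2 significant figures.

t½ = ln 2 / k = 0.69315 / 0.00685 ≈ 101.19 days.
Number of half-lives elapsed: n = 262.4/101.19 ≈ 2.5932.
A₀ = A × 2^n = 49.38 × 2^2.5932 = 49.38 × 6.0342 ≈ 297.97 μg/kg.

300 μg/kg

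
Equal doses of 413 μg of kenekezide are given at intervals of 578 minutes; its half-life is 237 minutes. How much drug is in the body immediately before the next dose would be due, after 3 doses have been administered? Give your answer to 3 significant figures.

The 3 doses were given 1734, 1156, 578 minutes ago.
Total = 413·(1/2)^(1734/237) + 413·(1/2)^(1156/237) + 413·(1/2)^(578/237)
      = 2.5911 + 14.049 + 76.172 ≈ 92.811 μg.

92.8 μg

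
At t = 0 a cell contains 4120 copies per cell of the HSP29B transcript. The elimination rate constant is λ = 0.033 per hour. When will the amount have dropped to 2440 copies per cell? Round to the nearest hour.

16 hours

t½ = ln 2 / λ = 0.69315 / 0.033 ≈ 21.004 hours.
Fraction remaining = 2440/4120 ≈ 0.59223.
n = log₂(4120/2440) = ln(1.6885)/ln 2 ≈ 0.75576 half-lives.
t = n × t½ = 0.75576 × 21.004 ≈ 15.874 hours.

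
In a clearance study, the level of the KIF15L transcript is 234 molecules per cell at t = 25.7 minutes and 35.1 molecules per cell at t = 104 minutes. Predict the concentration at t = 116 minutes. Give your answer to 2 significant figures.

Over Δt = 104 − 25.7 = 78.3 minutes, the level fell by a factor of 234/35.1 ≈ 6.6667.
n = log₂(6.6667) ≈ 2.737 half-lives, so t½ = 78.3/2.737 ≈ 28.608 minutes.
From t = 104 to t = 116: 35.1 × (1/2)^((116−104)/28.608) ≈ 26.244 molecules per cell.

26 molecules per cell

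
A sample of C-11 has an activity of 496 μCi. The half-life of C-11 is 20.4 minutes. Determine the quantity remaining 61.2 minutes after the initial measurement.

62 μCi

Elapsed time is 3 half-lives (61.2/20.4).
Each half-life halves the amount: 496 × (1/2)^3 = 496/8 = 62 μCi.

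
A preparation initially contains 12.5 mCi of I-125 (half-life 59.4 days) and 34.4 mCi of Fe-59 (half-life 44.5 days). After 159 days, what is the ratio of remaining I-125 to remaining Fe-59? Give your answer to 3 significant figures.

0.676

I-125: 12.5 × (1/2)^(159/59.4) = 12.5 × (1/2)^2.6768 ≈ 1.9549 mCi.
Fe-59: 34.4 × (1/2)^(159/44.5) = 34.4 × (1/2)^3.573 ≈ 2.8905 mCi.
Ratio ≈ 1.9549 / 2.8905 ≈ 0.67632.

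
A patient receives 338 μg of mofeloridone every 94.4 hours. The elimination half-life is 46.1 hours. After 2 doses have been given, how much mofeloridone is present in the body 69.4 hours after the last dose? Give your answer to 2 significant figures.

150 μg

The 2 doses were given 163.8, 69.4 hours ago.
Total = 338·(1/2)^(163.8/46.1) + 338·(1/2)^(69.4/46.1)
      = 28.795 + 119.05 ≈ 147.85 μg.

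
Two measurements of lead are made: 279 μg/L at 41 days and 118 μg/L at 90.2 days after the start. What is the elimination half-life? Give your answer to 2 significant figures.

Over Δt = 90.2 − 41 = 49.2 days, the level fell by a factor of 279/118 ≈ 2.3644.
n = log₂(2.3644) ≈ 1.2415 half-lives, so t½ = 49.2/1.2415 ≈ 39.63 days.

40 days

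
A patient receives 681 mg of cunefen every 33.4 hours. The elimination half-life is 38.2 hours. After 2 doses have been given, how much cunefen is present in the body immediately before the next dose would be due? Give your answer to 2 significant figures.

570 mg

The 2 doses were given 66.8, 33.4 hours ago.
Total = 681·(1/2)^(66.8/38.2) + 681·(1/2)^(33.4/38.2)
      = 202.65 + 371.49 ≈ 574.13 mg.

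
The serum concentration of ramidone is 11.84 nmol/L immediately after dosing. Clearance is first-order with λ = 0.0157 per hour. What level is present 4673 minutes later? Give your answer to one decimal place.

t½ = ln 2 / λ = 0.69315 / 0.0157 ≈ 44.15 hours.
Convert the elapsed time: 4673 minutes = 77.8833 hours.
Number of half-lives: n = 77.8833/44.15 ≈ 1.7641.
Remaining = 11.84 × (1/2)^1.7641 = 11.84 × 0.29441 ≈ 3.4859 nmol/L.

3.5 nmol/L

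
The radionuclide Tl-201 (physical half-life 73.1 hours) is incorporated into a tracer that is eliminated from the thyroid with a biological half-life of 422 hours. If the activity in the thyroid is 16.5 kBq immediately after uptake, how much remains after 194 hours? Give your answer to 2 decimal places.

1/t_eff = 1/t_phys + 1/t_biol = 1/73.1 + 1/422 = 0.01605 per hour.
t_eff = 73.1 × 422 / (73.1 + 422) ≈ 62.307 hours.
Remaining = 16.5 × (1/2)^(194/62.307) = 16.5 × (1/2)^3.1136 ≈ 1.9063 kBq.

1.91 kBq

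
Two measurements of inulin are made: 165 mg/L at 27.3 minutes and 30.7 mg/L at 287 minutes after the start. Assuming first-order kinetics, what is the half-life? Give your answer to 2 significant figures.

110 minutes

Over Δt = 287 − 27.3 = 259.7 minutes, the level fell by a factor of 165/30.7 ≈ 5.3746.
n = log₂(5.3746) ≈ 2.4262 half-lives, so t½ = 259.7/2.4262 ≈ 107.04 minutes.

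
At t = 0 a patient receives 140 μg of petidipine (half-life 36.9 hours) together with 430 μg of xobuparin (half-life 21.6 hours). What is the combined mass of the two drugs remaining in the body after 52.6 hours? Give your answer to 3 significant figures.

petidipine: 140 × (1/2)^(52.6/36.9) = 140 × (1/2)^1.4255 ≈ 52.122 μg.
xobuparin: 430 × (1/2)^(52.6/21.6) = 430 × (1/2)^2.4352 ≈ 79.507 μg.
Total = 52.122 + 79.507 ≈ 131.63 μg.

132 μg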